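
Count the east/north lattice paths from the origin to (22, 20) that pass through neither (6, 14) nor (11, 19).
Number of paths = 510361290180

Inclusion–exclusion. Total paths: C(42, 22) = 513791607420. Through P₁: C(20, 6)·C(22, 16) = 2891999880. Through P₂: C(30, 11)·C(12, 11) = 655527600. Since P₁ is strictly southwest of P₂, a monotone path through both must visit P₁ then P₂; paths through both = C(20, 6)·C(10, 5)·C(12, 11) = 117210240. Avoid both = 513791607420 − 2891999880 − 655527600 + 117210240 = 510361290180.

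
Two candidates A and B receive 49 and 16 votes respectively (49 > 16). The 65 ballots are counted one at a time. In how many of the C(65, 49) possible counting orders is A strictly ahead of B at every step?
Strict-lead orderings = 329007937216860

Total orderings of the 65 votes with 49 for A: C(65, 49) = 648045936942300. By the Bertrand ballot formula (Cycle Lemma / reflection principle), the number of orderings in which A is strictly ahead of B throughout is (p − q)/(p + q) · C(p + q, p) = (49 − 16)/(49 + 16) · 648045936942300 = 329007937216860.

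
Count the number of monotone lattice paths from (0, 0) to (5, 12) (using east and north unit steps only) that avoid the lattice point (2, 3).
Number of paths = 3988

Total paths from (0, 0) to (5, 12): C(17, 5) = 6188. Paths through (2, 3): (paths (0, 0) → (2, 3)) × (paths (2, 3) → (5, 12)) = C(5, 2) · C(12, 3) = 10 · 220 = 2200. Avoidance count = 6188 − 2200 = 3988.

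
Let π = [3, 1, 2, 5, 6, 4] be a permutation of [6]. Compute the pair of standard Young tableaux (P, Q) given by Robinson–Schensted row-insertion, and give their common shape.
P = [1, 2, 4, 6] / [3, 5];  Q = [1, 3, 4, 5] / [2, 6];  common shape = (4, 2)

Row-insert the values π_1, π_2, … into P one at a time, bumping the leftmost entry strictly greater than the inserted value down to the next row. The recording tableau Q records, in position (i, j), the step at which that cell was added to P.
  Insert 3 (step 1): P = [3];  Q = [1]
  Insert 1 (step 2): P = [1] / [3];  Q = [1] / [2]
  Insert 2 (step 3): P = [1, 2] / [3];  Q = [1, 3] / [2]
  Insert 5 (step 4): P = [1, 2, 5] / [3];  Q = [1, 3, 4] / [2]
  Insert 6 (step 5): P = [1, 2, 5, 6] / [3];  Q = [1, 3, 4, 5] / [2]
  Insert 4 (step 6): P = [1, 2, 4, 6] / [3, 5];  Q = [1, 3, 4, 5] / [2, 6]
Final shape: (4, 2).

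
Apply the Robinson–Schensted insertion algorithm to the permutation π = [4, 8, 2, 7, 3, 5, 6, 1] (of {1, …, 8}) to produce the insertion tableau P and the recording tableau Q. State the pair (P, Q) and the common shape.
P = [1, 3, 5, 6] / [2, 7] / [4] / [8];  Q = [1, 2, 6, 7] / [3, 4] / [5] / [8];  common shape = (4, 2, 1, 1)

Row-insert the values π_1, π_2, … into P one at a time, bumping the leftmost entry strictly greater than the inserted value down to the next row. The recording tableau Q records, in position (i, j), the step at which that cell was added to P.
  Insert 4 (step 1): P = [4];  Q = [1]
  Insert 8 (step 2): P = [4, 8];  Q = [1, 2]
  Insert 2 (step 3): P = [2, 8] / [4];  Q = [1, 2] / [3]
  Insert 7 (step 4): P = [2, 7] / [4, 8];  Q = [1, 2] / [3, 4]
  Insert 3 (step 5): P = [2, 3] / [4, 7] / [8];  Q = [1, 2] / [3, 4] / [5]
  Insert 5 (step 6): P = [2, 3, 5] / [4, 7] / [8];  Q = [1, 2, 6] / [3, 4] / [5]
  Insert 6 (step 7): P = [2, 3, 5, 6] / [4, 7] / [8];  Q = [1, 2, 6, 7] / [3, 4] / [5]
  Insert 1 (step 8): P = [1, 3, 5, 6] / [2, 7] / [4] / [8];  Q = [1, 2, 6, 7] / [3, 4] / [5] / [8]
Final shape: (4, 2, 1, 1).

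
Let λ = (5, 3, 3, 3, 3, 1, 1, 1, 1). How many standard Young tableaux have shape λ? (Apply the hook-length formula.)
# SYT of shape (5, 3, 3, 3, 3, 1, 1, 1, 1) = 100727550

Hook-length formula: f^λ = n! / Π hook(c), product over all cells c of the Young diagram. For λ = (5, 3, 3, 3, 3, 1, 1, 1, 1), n = 21 boxes. Hook lengths by row (left-to-right, top-to-bottom): [13, 8, 7, 2, 1]; [10, 5, 4]; [9, 4, 3]; [8, 3, 2]; [7, 2, 1]; [4]; [3]; [2]; [1]. Product of hooks = 507219148800. So f^λ = 21! / 507219148800 = 51090942171709440000 / 507219148800 = 100727550.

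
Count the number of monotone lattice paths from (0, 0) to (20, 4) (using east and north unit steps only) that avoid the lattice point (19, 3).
Number of paths = 7546

Total paths from (0, 0) to (20, 4): C(24, 20) = 10626. Paths through (19, 3): (paths (0, 0) → (19, 3)) × (paths (19, 3) → (20, 4)) = C(22, 19) · C(2, 1) = 1540 · 2 = 3080. Avoidance count = 10626 − 3080 = 7546.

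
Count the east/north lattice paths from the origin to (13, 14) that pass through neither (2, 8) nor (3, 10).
Number of paths = 19350229

Inclusion–exclusion. Total paths: C(27, 13) = 20058300. Through P₁: C(10, 2)·C(17, 11) = 556920. Through P₂: C(13, 3)·C(14, 10) = 286286. Since P₁ is strictly southwest of P₂, a monotone path through both must visit P₁ then P₂; paths through both = C(10, 2)·C(3, 1)·C(14, 10) = 135135. Avoid both = 20058300 − 556920 − 286286 + 135135 = 19350229.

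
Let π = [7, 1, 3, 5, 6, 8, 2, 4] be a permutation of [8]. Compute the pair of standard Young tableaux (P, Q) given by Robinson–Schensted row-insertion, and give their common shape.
P = [1, 2, 4, 6, 8] / [3, 5] / [7];  Q = [1, 3, 4, 5, 6] / [2, 8] / [7];  common shape = (5, 2, 1)

Row-insert the values π_1, π_2, … into P one at a time, bumping the leftmost entry strictly greater than the inserted value down to the next row. The recording tableau Q records, in position (i, j), the step at which that cell was added to P.
  Insert 7 (step 1): P = [7];  Q = [1]
  Insert 1 (step 2): P = [1] / [7];  Q = [1] / [2]
  Insert 3 (step 3): P = [1, 3] / [7];  Q = [1, 3] / [2]
  Insert 5 (step 4): P = [1, 3, 5] / [7];  Q = [1, 3, 4] / [2]
  Insert 6 (step 5): P = [1, 3, 5, 6] / [7];  Q = [1, 3, 4, 5] / [2]
  Insert 8 (step 6): P = [1, 3, 5, 6, 8] / [7];  Q = [1, 3, 4, 5, 6] / [2]
  Insert 2 (step 7): P = [1, 2, 5, 6, 8] / [3] / [7];  Q = [1, 3, 4, 5, 6] / [2] / [7]
  Insert 4 (step 8): P = [1, 2, 4, 6, 8] / [3, 5] / [7];  Q = [1, 3, 4, 5, 6] / [2, 8] / [7]
Final shape: (5, 2, 1).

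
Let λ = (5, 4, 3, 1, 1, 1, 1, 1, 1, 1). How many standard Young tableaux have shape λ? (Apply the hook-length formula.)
# SYT of shape (5, 4, 3, 1, 1, 1, 1, 1, 1, 1) = 6651216

Hook-length formula: f^λ = n! / Π hook(c), product over all cells c of the Young diagram. For λ = (5, 4, 3, 1, 1, 1, 1, 1, 1, 1), n = 19 boxes. Hook lengths by row (left-to-right, top-to-bottom): [14, 6, 5, 3, 1]; [12, 4, 3, 1]; [10, 2, 1]; [7]; [6]; [5]; [4]; [3]; [2]; [1]. Product of hooks = 18289152000. So f^λ = 19! / 18289152000 = 121645100408832000 / 18289152000 = 6651216.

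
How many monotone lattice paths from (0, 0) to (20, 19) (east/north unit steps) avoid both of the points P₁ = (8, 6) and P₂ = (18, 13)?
Number of paths = 49166943042

Inclusion–exclusion. Total paths: C(39, 20) = 68923264410. Through P₁: C(14, 8)·C(25, 12) = 15616500900. Through P₂: C(31, 18)·C(8, 2) = 5775086100. Since P₁ is strictly southwest of P₂, a monotone path through both must visit P₁ then P₂; paths through both = C(14, 8)·C(17, 10)·C(8, 2) = 1635265632. Avoid both = 68923264410 − 15616500900 − 5775086100 + 1635265632 = 49166943042.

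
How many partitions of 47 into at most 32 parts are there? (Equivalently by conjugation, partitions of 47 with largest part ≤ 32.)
p(47, parts ≤ 32) = 124246

Use the recurrence p(n, m) = p(n, m−1) + p(n−m, m): either the largest part is < m (count p(n, m−1)) or the largest part is exactly m (remove one copy of m, count p(n−m, m)). With p(0, ·) = 1 this gives p(47, parts ≤ 32) = 124246. (By conjugating Young diagrams, this also counts partitions of 47 into at most 32 parts.)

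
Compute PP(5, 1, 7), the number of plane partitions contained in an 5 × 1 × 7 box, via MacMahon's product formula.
PP(5, 1, 7) = 792

Evaluate the triple product over i = 1..5, j = 1..1, k = 1..7. The factors are (2/1) · (3/2) · (4/3) · (5/4) · (6/5) · (7/6) · (8/7) · (3/2) · … (35 factors total). The numerators and denominators telescope so the product is an integer; carrying out the multiplication exactly gives PP(5, 1, 7) = 792.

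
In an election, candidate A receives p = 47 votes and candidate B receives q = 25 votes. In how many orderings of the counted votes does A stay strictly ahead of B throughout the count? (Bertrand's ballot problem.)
Strict-lead orderings = 4664153508425563152

Total orderings of the 72 votes with 47 for A: C(72, 47) = 15264502391210933952. By the Bertrand ballot formula (Cycle Lemma / reflection principle), the number of orderings in which A is strictly ahead of B throughout is (p − q)/(p + q) · C(p + q, p) = (47 − 25)/(47 + 25) · 15264502391210933952 = 4664153508425563152.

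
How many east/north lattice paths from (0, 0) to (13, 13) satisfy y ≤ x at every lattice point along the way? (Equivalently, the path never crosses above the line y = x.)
Number of paths = 742900

By the reflection principle (André's argument), the number of monotone paths to (13, 13) with n ≤ m that never go above y = x is C(26, 13) − C(26, 14) = 10400600 − 9657700 = 742900.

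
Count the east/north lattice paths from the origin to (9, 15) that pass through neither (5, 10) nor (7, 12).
Number of paths = 605426

Inclusion–exclusion. Total paths: C(24, 9) = 1307504. Through P₁: C(15, 5)·C(9, 4) = 378378. Through P₂: C(19, 7)·C(5, 2) = 503880. Since P₁ is strictly southwest of P₂, a monotone path through both must visit P₁ then P₂; paths through both = C(15, 5)·C(4, 2)·C(5, 2) = 180180. Avoid both = 1307504 − 378378 − 503880 + 180180 = 605426.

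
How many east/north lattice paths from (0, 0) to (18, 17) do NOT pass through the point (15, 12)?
Number of paths = 3564071490

Total paths from (0, 0) to (18, 17): C(35, 18) = 4537567650. Paths through (15, 12): (paths (0, 0) → (15, 12)) × (paths (15, 12) → (18, 17)) = C(27, 15) · C(8, 3) = 17383860 · 56 = 973496160. Avoidance count = 4537567650 − 973496160 = 3564071490.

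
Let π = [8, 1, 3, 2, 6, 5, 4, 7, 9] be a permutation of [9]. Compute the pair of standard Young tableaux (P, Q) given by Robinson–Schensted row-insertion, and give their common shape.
P = [1, 2, 4, 7, 9] / [3, 5] / [6] / [8];  Q = [1, 3, 5, 8, 9] / [2, 6] / [4] / [7];  common shape = (5, 2, 1, 1)

Row-insert the values π_1, π_2, … into P one at a time, bumping the leftmost entry strictly greater than the inserted value down to the next row. The recording tableau Q records, in position (i, j), the step at which that cell was added to P.
  Insert 8 (step 1): P = [8];  Q = [1]
  Insert 1 (step 2): P = [1] / [8];  Q = [1] / [2]
  Insert 3 (step 3): P = [1, 3] / [8];  Q = [1, 3] / [2]
  Insert 2 (step 4): P = [1, 2] / [3] / [8];  Q = [1, 3] / [2] / [4]
  Insert 6 (step 5): P = [1, 2, 6] / [3] / [8];  Q = [1, 3, 5] / [2] / [4]
  Insert 5 (step 6): P = [1, 2, 5] / [3, 6] / [8];  Q = [1, 3, 5] / [2, 6] / [4]
  Insert 4 (step 7): P = [1, 2, 4] / [3, 5] / [6] / [8];  Q = [1, 3, 5] / [2, 6] / [4] / [7]
  Insert 7 (step 8): P = [1, 2, 4, 7] / [3, 5] / [6] / [8];  Q = [1, 3, 5, 8] / [2, 6] / [4] / [7]
  Insert 9 (step 9): P = [1, 2, 4, 7, 9] / [3, 5] / [6] / [8];  Q = [1, 3, 5, 8, 9] / [2, 6] / [4] / [7]
Final shape: (5, 2, 1, 1).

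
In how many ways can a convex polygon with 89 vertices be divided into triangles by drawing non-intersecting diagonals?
C_87 = 16435314834665426797069144960762886143367590394940

These polygon triangulations are counted by the Catalan number C_n = (1/(n + 1)) · C(2n, n). For n = 87: C_87 = (1/88) · C(174, 87) = 1446307705450557558142084756547133980616347954754720/88 = 16435314834665426797069144960762886143367590394940.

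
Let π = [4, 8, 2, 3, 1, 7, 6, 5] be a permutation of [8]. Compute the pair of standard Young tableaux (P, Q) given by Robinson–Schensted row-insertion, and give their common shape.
P = [1, 3, 5] / [2, 6] / [4, 7] / [8];  Q = [1, 2, 6] / [3, 4] / [5, 7] / [8];  common shape = (3, 2, 2, 1)

Row-insert the values π_1, π_2, … into P one at a time, bumping the leftmost entry strictly greater than the inserted value down to the next row. The recording tableau Q records, in position (i, j), the step at which that cell was added to P.
  Insert 4 (step 1): P = [4];  Q = [1]
  Insert 8 (step 2): P = [4, 8];  Q = [1, 2]
  Insert 2 (step 3): P = [2, 8] / [4];  Q = [1, 2] / [3]
  Insert 3 (step 4): P = [2, 3] / [4, 8];  Q = [1, 2] / [3, 4]
  Insert 1 (step 5): P = [1, 3] / [2, 8] / [4];  Q = [1, 2] / [3, 4] / [5]
  Insert 7 (step 6): P = [1, 3, 7] / [2, 8] / [4];  Q = [1, 2, 6] / [3, 4] / [5]
  Insert 6 (step 7): P = [1, 3, 6] / [2, 7] / [4, 8];  Q = [1, 2, 6] / [3, 4] / [5, 7]
  Insert 5 (step 8): P = [1, 3, 5] / [2, 6] / [4, 7] / [8];  Q = [1, 2, 6] / [3, 4] / [5, 7] / [8]
Final shape: (3, 2, 2, 1).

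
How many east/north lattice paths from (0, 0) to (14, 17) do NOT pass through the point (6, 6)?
Number of paths = 195344757

Total paths from (0, 0) to (14, 17): C(31, 14) = 265182525. Paths through (6, 6): (paths (0, 0) → (6, 6)) × (paths (6, 6) → (14, 17)) = C(12, 6) · C(19, 8) = 924 · 75582 = 69837768. Avoidance count = 265182525 − 69837768 = 195344757.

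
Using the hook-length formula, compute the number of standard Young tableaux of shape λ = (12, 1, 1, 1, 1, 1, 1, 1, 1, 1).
# SYT of shape (12, 1, 1, 1, 1, 1, 1, 1, 1, 1) = 167960

Hook-length formula: f^λ = n! / Π hook(c), product over all cells c of the Young diagram. For λ = (12, 1, 1, 1, 1, 1, 1, 1, 1, 1), n = 21 boxes. Hook lengths by row (left-to-right, top-to-bottom): [21, 11, 10, 9, 8, 7, 6, 5, 4, 3, 2, 1]; [9]; [8]; [7]; [6]; [5]; [4]; [3]; [2]; [1]. Product of hooks = 304185176064000. So f^λ = 21! / 304185176064000 = 51090942171709440000 / 304185176064000 = 167960.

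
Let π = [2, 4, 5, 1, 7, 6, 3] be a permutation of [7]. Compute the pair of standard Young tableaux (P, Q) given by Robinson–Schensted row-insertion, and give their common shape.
P = [1, 3, 5, 6] / [2, 4] / [7];  Q = [1, 2, 3, 5] / [4, 6] / [7];  common shape = (4, 2, 1)

Row-insert the values π_1, π_2, … into P one at a time, bumping the leftmost entry strictly greater than the inserted value down to the next row. The recording tableau Q records, in position (i, j), the step at which that cell was added to P.
  Insert 2 (step 1): P = [2];  Q = [1]
  Insert 4 (step 2): P = [2, 4];  Q = [1, 2]
  Insert 5 (step 3): P = [2, 4, 5];  Q = [1, 2, 3]
  Insert 1 (step 4): P = [1, 4, 5] / [2];  Q = [1, 2, 3] / [4]
  Insert 7 (step 5): P = [1, 4, 5, 7] / [2];  Q = [1, 2, 3, 5] / [4]
  Insert 6 (step 6): P = [1, 4, 5, 6] / [2, 7];  Q = [1, 2, 3, 5] / [4, 6]
  Insert 3 (step 7): P = [1, 3, 5, 6] / [2, 4] / [7];  Q = [1, 2, 3, 5] / [4, 6] / [7]
Final shape: (4, 2, 1).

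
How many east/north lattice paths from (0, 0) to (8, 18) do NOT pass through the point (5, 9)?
Number of paths = 1121835

Total paths from (0, 0) to (8, 18): C(26, 8) = 1562275. Paths through (5, 9): (paths (0, 0) → (5, 9)) × (paths (5, 9) → (8, 18)) = C(14, 5) · C(12, 3) = 2002 · 220 = 440440. Avoidance count = 1562275 − 440440 = 1121835.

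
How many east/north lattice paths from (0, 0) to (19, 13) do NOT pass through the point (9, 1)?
Number of paths = 340907140

Total paths from (0, 0) to (19, 13): C(32, 19) = 347373600. Paths through (9, 1): (paths (0, 0) → (9, 1)) × (paths (9, 1) → (19, 13)) = C(10, 9) · C(22, 10) = 10 · 646646 = 6466460. Avoidance count = 347373600 − 6466460 = 340907140.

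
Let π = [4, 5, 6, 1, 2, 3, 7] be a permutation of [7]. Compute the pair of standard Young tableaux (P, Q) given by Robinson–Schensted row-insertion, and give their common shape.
P = [1, 2, 3, 7] / [4, 5, 6];  Q = [1, 2, 3, 7] / [4, 5, 6];  common shape = (4, 3)

Row-insert the values π_1, π_2, … into P one at a time, bumping the leftmost entry strictly greater than the inserted value down to the next row. The recording tableau Q records, in position (i, j), the step at which that cell was added to P.
  Insert 4 (step 1): P = [4];  Q = [1]
  Insert 5 (step 2): P = [4, 5];  Q = [1, 2]
  Insert 6 (step 3): P = [4, 5, 6];  Q = [1, 2, 3]
  Insert 1 (step 4): P = [1, 5, 6] / [4];  Q = [1, 2, 3] / [4]
  Insert 2 (step 5): P = [1, 2, 6] / [4, 5];  Q = [1, 2, 3] / [4, 5]
  Insert 3 (step 6): P = [1, 2, 3] / [4, 5, 6];  Q = [1, 2, 3] / [4, 5, 6]
  Insert 7 (step 7): P = [1, 2, 3, 7] / [4, 5, 6];  Q = [1, 2, 3, 7] / [4, 5, 6]
Final shape: (4, 3).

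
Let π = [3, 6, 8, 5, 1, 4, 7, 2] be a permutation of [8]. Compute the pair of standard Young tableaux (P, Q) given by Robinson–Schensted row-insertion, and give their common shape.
P = [1, 2, 7] / [3, 4, 8] / [5] / [6];  Q = [1, 2, 3] / [4, 6, 7] / [5] / [8];  common shape = (3, 3, 1, 1)

Row-insert the values π_1, π_2, … into P one at a time, bumping the leftmost entry strictly greater than the inserted value down to the next row. The recording tableau Q records, in position (i, j), the step at which that cell was added to P.
  Insert 3 (step 1): P = [3];  Q = [1]
  Insert 6 (step 2): P = [3, 6];  Q = [1, 2]
  Insert 8 (step 3): P = [3, 6, 8];  Q = [1, 2, 3]
  Insert 5 (step 4): P = [3, 5, 8] / [6];  Q = [1, 2, 3] / [4]
  Insert 1 (step 5): P = [1, 5, 8] / [3] / [6];  Q = [1, 2, 3] / [4] / [5]
  Insert 4 (step 6): P = [1, 4, 8] / [3, 5] / [6];  Q = [1, 2, 3] / [4, 6] / [5]
  Insert 7 (step 7): P = [1, 4, 7] / [3, 5, 8] / [6];  Q = [1, 2, 3] / [4, 6, 7] / [5]
  Insert 2 (step 8): P = [1, 2, 7] / [3, 4, 8] / [5] / [6];  Q = [1, 2, 3] / [4, 6, 7] / [5] / [8]
Final shape: (3, 3, 1, 1).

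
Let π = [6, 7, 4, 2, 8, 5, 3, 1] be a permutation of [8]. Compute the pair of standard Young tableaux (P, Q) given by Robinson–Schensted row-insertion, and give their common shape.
P = [1, 3, 8] / [2, 5] / [4, 7] / [6];  Q = [1, 2, 5] / [3, 6] / [4, 7] / [8];  common shape = (3, 2, 2, 1)

Row-insert the values π_1, π_2, … into P one at a time, bumping the leftmost entry strictly greater than the inserted value down to the next row. The recording tableau Q records, in position (i, j), the step at which that cell was added to P.
  Insert 6 (step 1): P = [6];  Q = [1]
  Insert 7 (step 2): P = [6, 7];  Q = [1, 2]
  Insert 4 (step 3): P = [4, 7] / [6];  Q = [1, 2] / [3]
  Insert 2 (step 4): P = [2, 7] / [4] / [6];  Q = [1, 2] / [3] / [4]
  Insert 8 (step 5): P = [2, 7, 8] / [4] / [6];  Q = [1, 2, 5] / [3] / [4]
  Insert 5 (step 6): P = [2, 5, 8] / [4, 7] / [6];  Q = [1, 2, 5] / [3, 6] / [4]
  Insert 3 (step 7): P = [2, 3, 8] / [4, 5] / [6, 7];  Q = [1, 2, 5] / [3, 6] / [4, 7]
  Insert 1 (step 8): P = [1, 3, 8] / [2, 5] / [4, 7] / [6];  Q = [1, 2, 5] / [3, 6] / [4, 7] / [8]
Final shape: (3, 2, 2, 1).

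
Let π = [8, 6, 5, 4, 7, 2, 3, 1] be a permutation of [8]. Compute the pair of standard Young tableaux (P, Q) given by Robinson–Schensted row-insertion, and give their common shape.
P = [1, 3] / [2, 7] / [4] / [5] / [6] / [8];  Q = [1, 5] / [2, 7] / [3] / [4] / [6] / [8];  common shape = (2, 2, 1, 1, 1, 1)

Row-insert the values π_1, π_2, … into P one at a time, bumping the leftmost entry strictly greater than the inserted value down to the next row. The recording tableau Q records, in position (i, j), the step at which that cell was added to P.
  Insert 8 (step 1): P = [8];  Q = [1]
  Insert 6 (step 2): P = [6] / [8];  Q = [1] / [2]
  Insert 5 (step 3): P = [5] / [6] / [8];  Q = [1] / [2] / [3]
  Insert 4 (step 4): P = [4] / [5] / [6] / [8];  Q = [1] / [2] / [3] / [4]
  Insert 7 (step 5): P = [4, 7] / [5] / [6] / [8];  Q = [1, 5] / [2] / [3] / [4]
  Insert 2 (step 6): P = [2, 7] / [4] / [5] / [6] / [8];  Q = [1, 5] / [2] / [3] / [4] / [6]
  Insert 3 (step 7): P = [2, 3] / [4, 7] / [5] / [6] / [8];  Q = [1, 5] / [2, 7] / [3] / [4] / [6]
  Insert 1 (step 8): P = [1, 3] / [2, 7] / [4] / [5] / [6] / [8];  Q = [1, 5] / [2, 7] / [3] / [4] / [6] / [8]
Final shape: (2, 2, 1, 1, 1, 1).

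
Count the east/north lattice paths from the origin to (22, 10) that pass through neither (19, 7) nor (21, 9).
Number of paths = 30635540

Inclusion–exclusion. Total paths: C(32, 22) = 64512240. Through P₁: C(26, 19)·C(6, 3) = 13156000. Through P₂: C(30, 21)·C(2, 1) = 28614300. Since P₁ is strictly southwest of P₂, a monotone path through both must visit P₁ then P₂; paths through both = C(26, 19)·C(4, 2)·C(2, 1) = 7893600. Avoid both = 64512240 − 13156000 − 28614300 + 7893600 = 30635540.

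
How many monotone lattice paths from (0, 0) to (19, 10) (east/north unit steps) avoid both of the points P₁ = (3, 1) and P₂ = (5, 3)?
Number of paths = 8137150

Inclusion–exclusion. Total paths: C(29, 19) = 20030010. Through P₁: C(4, 3)·C(25, 16) = 8171900. Through P₂: C(8, 5)·C(21, 14) = 6511680. Since P₁ is strictly southwest of P₂, a monotone path through both must visit P₁ then P₂; paths through both = C(4, 3)·C(4, 2)·C(21, 14) = 2790720. Avoid both = 20030010 − 8171900 − 6511680 + 2790720 = 8137150.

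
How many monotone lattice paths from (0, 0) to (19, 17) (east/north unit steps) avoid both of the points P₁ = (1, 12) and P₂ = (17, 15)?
Number of paths = 5202798425

Inclusion–exclusion. Total paths: C(36, 19) = 8597496600. Through P₁: C(13, 1)·C(23, 18) = 437437. Through P₂: C(32, 17)·C(4, 2) = 3394336320. Since P₁ is strictly southwest of P₂, a monotone path through both must visit P₁ then P₂; paths through both = C(13, 1)·C(19, 16)·C(4, 2) = 75582. Avoid both = 8597496600 − 437437 − 3394336320 + 75582 = 5202798425.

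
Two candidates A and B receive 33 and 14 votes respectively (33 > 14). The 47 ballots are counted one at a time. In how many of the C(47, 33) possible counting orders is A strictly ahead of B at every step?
Strict-lead orderings = 138111313215

Total orderings of the 47 votes with 33 for A: C(47, 33) = 341643774795. By the Bertrand ballot formula (Cycle Lemma / reflection principle), the number of orderings in which A is strictly ahead of B throughout is (p − q)/(p + q) · C(p + q, p) = (33 − 14)/(33 + 14) · 341643774795 = 138111313215.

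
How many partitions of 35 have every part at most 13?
p(35, parts ≤ 13) = 11424

Use the recurrence p(n, m) = p(n, m−1) + p(n−m, m): either the largest part is < m (count p(n, m−1)) or the largest part is exactly m (remove one copy of m, count p(n−m, m)). With p(0, ·) = 1 this gives p(35, parts ≤ 13) = 11424. (By conjugating Young diagrams, this also counts partitions of 35 into at most 13 parts.)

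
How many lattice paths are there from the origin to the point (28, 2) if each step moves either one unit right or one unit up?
Number of paths = 435

A monotone lattice path from (0, 0) to (28, 2) consists of 28 east steps and 2 north steps in some order, so it is determined by which 28 of the 30 steps are east. The count is C(30, 28) = 435.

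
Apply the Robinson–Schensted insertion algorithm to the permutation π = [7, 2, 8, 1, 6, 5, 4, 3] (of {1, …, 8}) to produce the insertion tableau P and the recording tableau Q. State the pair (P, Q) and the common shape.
P = [1, 3] / [2, 4] / [5, 8] / [6] / [7];  Q = [1, 3] / [2, 5] / [4, 6] / [7] / [8];  common shape = (2, 2, 2, 1, 1)

Row-insert the values π_1, π_2, … into P one at a time, bumping the leftmost entry strictly greater than the inserted value down to the next row. The recording tableau Q records, in position (i, j), the step at which that cell was added to P.
  Insert 7 (step 1): P = [7];  Q = [1]
  Insert 2 (step 2): P = [2] / [7];  Q = [1] / [2]
  Insert 8 (step 3): P = [2, 8] / [7];  Q = [1, 3] / [2]
  Insert 1 (step 4): P = [1, 8] / [2] / [7];  Q = [1, 3] / [2] / [4]
  Insert 6 (step 5): P = [1, 6] / [2, 8] / [7];  Q = [1, 3] / [2, 5] / [4]
  Insert 5 (step 6): P = [1, 5] / [2, 6] / [7, 8];  Q = [1, 3] / [2, 5] / [4, 6]
  Insert 4 (step 7): P = [1, 4] / [2, 5] / [6, 8] / [7];  Q = [1, 3] / [2, 5] / [4, 6] / [7]
  Insert 3 (step 8): P = [1, 3] / [2, 4] / [5, 8] / [6] / [7];  Q = [1, 3] / [2, 5] / [4, 6] / [7] / [8]
Final shape: (2, 2, 2, 1, 1).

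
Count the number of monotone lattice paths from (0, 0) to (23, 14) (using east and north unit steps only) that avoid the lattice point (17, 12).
Number of paths = 4654000620

Total paths from (0, 0) to (23, 14): C(37, 23) = 6107086800. Paths through (17, 12): (paths (0, 0) → (17, 12)) × (paths (17, 12) → (23, 14)) = C(29, 17) · C(8, 6) = 51895935 · 28 = 1453086180. Avoidance count = 6107086800 − 1453086180 = 4654000620.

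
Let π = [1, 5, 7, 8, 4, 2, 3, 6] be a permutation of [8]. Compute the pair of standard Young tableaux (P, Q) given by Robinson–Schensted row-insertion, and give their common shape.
P = [1, 2, 3, 6] / [4, 7, 8] / [5];  Q = [1, 2, 3, 4] / [5, 7, 8] / [6];  common shape = (4, 3, 1)

Row-insert the values π_1, π_2, … into P one at a time, bumping the leftmost entry strictly greater than the inserted value down to the next row. The recording tableau Q records, in position (i, j), the step at which that cell was added to P.
  Insert 1 (step 1): P = [1];  Q = [1]
  Insert 5 (step 2): P = [1, 5];  Q = [1, 2]
  Insert 7 (step 3): P = [1, 5, 7];  Q = [1, 2, 3]
  Insert 8 (step 4): P = [1, 5, 7, 8];  Q = [1, 2, 3, 4]
  Insert 4 (step 5): P = [1, 4, 7, 8] / [5];  Q = [1, 2, 3, 4] / [5]
  Insert 2 (step 6): P = [1, 2, 7, 8] / [4] / [5];  Q = [1, 2, 3, 4] / [5] / [6]
  Insert 3 (step 7): P = [1, 2, 3, 8] / [4, 7] / [5];  Q = [1, 2, 3, 4] / [5, 7] / [6]
  Insert 6 (step 8): P = [1, 2, 3, 6] / [4, 7, 8] / [5];  Q = [1, 2, 3, 4] / [5, 7, 8] / [6]
Final shape: (4, 3, 1).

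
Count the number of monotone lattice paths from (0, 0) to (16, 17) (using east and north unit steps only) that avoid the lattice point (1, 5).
Number of paths = 1062499950

Total paths from (0, 0) to (16, 17): C(33, 16) = 1166803110. Paths through (1, 5): (paths (0, 0) → (1, 5)) × (paths (1, 5) → (16, 17)) = C(6, 1) · C(27, 15) = 6 · 17383860 = 104303160. Avoidance count = 1166803110 − 104303160 = 1062499950.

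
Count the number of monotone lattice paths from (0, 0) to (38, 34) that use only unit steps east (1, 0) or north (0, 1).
Number of paths = 396561735952215036840

A monotone lattice path from (0, 0) to (38, 34) consists of 38 east steps and 34 north steps in some order, so it is determined by which 38 of the 72 steps are east. The count is C(72, 38) = 396561735952215036840.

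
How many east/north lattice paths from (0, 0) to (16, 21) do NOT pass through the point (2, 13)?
Number of paths = 12842198820

Total paths from (0, 0) to (16, 21): C(37, 16) = 12875774670. Paths through (2, 13): (paths (0, 0) → (2, 13)) × (paths (2, 13) → (16, 21)) = C(15, 2) · C(22, 14) = 105 · 319770 = 33575850. Avoidance count = 12875774670 − 33575850 = 12842198820.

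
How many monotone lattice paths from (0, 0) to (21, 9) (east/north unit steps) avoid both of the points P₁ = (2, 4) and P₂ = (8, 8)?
Number of paths = 13533510

Inclusion–exclusion. Total paths: C(30, 21) = 14307150. Through P₁: C(6, 2)·C(24, 19) = 637560. Through P₂: C(16, 8)·C(14, 13) = 180180. Since P₁ is strictly southwest of P₂, a monotone path through both must visit P₁ then P₂; paths through both = C(6, 2)·C(10, 6)·C(14, 13) = 44100. Avoid both = 14307150 − 637560 − 180180 + 44100 = 13533510.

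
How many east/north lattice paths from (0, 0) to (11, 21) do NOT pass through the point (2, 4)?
Number of paths = 82156230

Total paths from (0, 0) to (11, 21): C(32, 11) = 129024480. Paths through (2, 4): (paths (0, 0) → (2, 4)) × (paths (2, 4) → (11, 21)) = C(6, 2) · C(26, 9) = 15 · 3124550 = 46868250. Avoidance count = 129024480 − 46868250 = 82156230.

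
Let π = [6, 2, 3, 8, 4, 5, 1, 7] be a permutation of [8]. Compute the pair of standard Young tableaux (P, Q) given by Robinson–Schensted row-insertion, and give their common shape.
P = [1, 3, 4, 5, 7] / [2, 8] / [6];  Q = [1, 3, 4, 6, 8] / [2, 5] / [7];  common shape = (5, 2, 1)

Row-insert the values π_1, π_2, … into P one at a time, bumping the leftmost entry strictly greater than the inserted value down to the next row. The recording tableau Q records, in position (i, j), the step at which that cell was added to P.
  Insert 6 (step 1): P = [6];  Q = [1]
  Insert 2 (step 2): P = [2] / [6];  Q = [1] / [2]
  Insert 3 (step 3): P = [2, 3] / [6];  Q = [1, 3] / [2]
  Insert 8 (step 4): P = [2, 3, 8] / [6];  Q = [1, 3, 4] / [2]
  Insert 4 (step 5): P = [2, 3, 4] / [6, 8];  Q = [1, 3, 4] / [2, 5]
  Insert 5 (step 6): P = [2, 3, 4, 5] / [6, 8];  Q = [1, 3, 4, 6] / [2, 5]
  Insert 1 (step 7): P = [1, 3, 4, 5] / [2, 8] / [6];  Q = [1, 3, 4, 6] / [2, 5] / [7]
  Insert 7 (step 8): P = [1, 3, 4, 5, 7] / [2, 8] / [6];  Q = [1, 3, 4, 6, 8] / [2, 5] / [7]
Final shape: (5, 2, 1).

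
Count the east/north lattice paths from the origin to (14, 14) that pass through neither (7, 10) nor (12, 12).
Number of paths = 19924272

Inclusion–exclusion. Total paths: C(28, 14) = 40116600. Through P₁: C(17, 7)·C(11, 7) = 6417840. Through P₂: C(24, 12)·C(4, 2) = 16224936. Since P₁ is strictly southwest of P₂, a monotone path through both must visit P₁ then P₂; paths through both = C(17, 7)·C(7, 5)·C(4, 2) = 2450448. Avoid both = 40116600 − 6417840 − 16224936 + 2450448 = 19924272.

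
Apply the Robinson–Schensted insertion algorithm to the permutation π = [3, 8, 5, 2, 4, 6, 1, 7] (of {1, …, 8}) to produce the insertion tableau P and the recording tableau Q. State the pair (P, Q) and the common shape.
P = [1, 4, 6, 7] / [2, 5] / [3] / [8];  Q = [1, 2, 6, 8] / [3, 5] / [4] / [7];  common shape = (4, 2, 1, 1)

Row-insert the values π_1, π_2, … into P one at a time, bumping the leftmost entry strictly greater than the inserted value down to the next row. The recording tableau Q records, in position (i, j), the step at which that cell was added to P.
  Insert 3 (step 1): P = [3];  Q = [1]
  Insert 8 (step 2): P = [3, 8];  Q = [1, 2]
  Insert 5 (step 3): P = [3, 5] / [8];  Q = [1, 2] / [3]
  Insert 2 (step 4): P = [2, 5] / [3] / [8];  Q = [1, 2] / [3] / [4]
  Insert 4 (step 5): P = [2, 4] / [3, 5] / [8];  Q = [1, 2] / [3, 5] / [4]
  Insert 6 (step 6): P = [2, 4, 6] / [3, 5] / [8];  Q = [1, 2, 6] / [3, 5] / [4]
  Insert 1 (step 7): P = [1, 4, 6] / [2, 5] / [3] / [8];  Q = [1, 2, 6] / [3, 5] / [4] / [7]
  Insert 7 (step 8): P = [1, 4, 6, 7] / [2, 5] / [3] / [8];  Q = [1, 2, 6, 8] / [3, 5] / [4] / [7]
Final shape: (4, 2, 1, 1).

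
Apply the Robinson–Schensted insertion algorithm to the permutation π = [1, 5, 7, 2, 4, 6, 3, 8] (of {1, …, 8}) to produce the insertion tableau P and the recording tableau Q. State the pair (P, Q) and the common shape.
P = [1, 2, 3, 6, 8] / [4, 7] / [5];  Q = [1, 2, 3, 6, 8] / [4, 5] / [7];  common shape = (5, 2, 1)

Row-insert the values π_1, π_2, … into P one at a time, bumping the leftmost entry strictly greater than the inserted value down to the next row. The recording tableau Q records, in position (i, j), the step at which that cell was added to P.
  Insert 1 (step 1): P = [1];  Q = [1]
  Insert 5 (step 2): P = [1, 5];  Q = [1, 2]
  Insert 7 (step 3): P = [1, 5, 7];  Q = [1, 2, 3]
  Insert 2 (step 4): P = [1, 2, 7] / [5];  Q = [1, 2, 3] / [4]
  Insert 4 (step 5): P = [1, 2, 4] / [5, 7];  Q = [1, 2, 3] / [4, 5]
  Insert 6 (step 6): P = [1, 2, 4, 6] / [5, 7];  Q = [1, 2, 3, 6] / [4, 5]
  Insert 3 (step 7): P = [1, 2, 3, 6] / [4, 7] / [5];  Q = [1, 2, 3, 6] / [4, 5] / [7]
  Insert 8 (step 8): P = [1, 2, 3, 6, 8] / [4, 7] / [5];  Q = [1, 2, 3, 6, 8] / [4, 5] / [7]
Final shape: (5, 2, 1).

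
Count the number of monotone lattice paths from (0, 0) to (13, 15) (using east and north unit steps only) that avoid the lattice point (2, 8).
Number of paths = 36010080

Total paths from (0, 0) to (13, 15): C(28, 13) = 37442160. Paths through (2, 8): (paths (0, 0) → (2, 8)) × (paths (2, 8) → (13, 15)) = C(10, 2) · C(18, 11) = 45 · 31824 = 1432080. Avoidance count = 37442160 − 1432080 = 36010080.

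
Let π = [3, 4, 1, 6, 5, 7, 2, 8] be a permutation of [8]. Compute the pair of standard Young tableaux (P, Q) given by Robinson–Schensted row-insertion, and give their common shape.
P = [1, 2, 5, 7, 8] / [3, 4] / [6];  Q = [1, 2, 4, 6, 8] / [3, 5] / [7];  common shape = (5, 2, 1)

Row-insert the values π_1, π_2, … into P one at a time, bumping the leftmost entry strictly greater than the inserted value down to the next row. The recording tableau Q records, in position (i, j), the step at which that cell was added to P.
  Insert 3 (step 1): P = [3];  Q = [1]
  Insert 4 (step 2): P = [3, 4];  Q = [1, 2]
  Insert 1 (step 3): P = [1, 4] / [3];  Q = [1, 2] / [3]
  Insert 6 (step 4): P = [1, 4, 6] / [3];  Q = [1, 2, 4] / [3]
  Insert 5 (step 5): P = [1, 4, 5] / [3, 6];  Q = [1, 2, 4] / [3, 5]
  Insert 7 (step 6): P = [1, 4, 5, 7] / [3, 6];  Q = [1, 2, 4, 6] / [3, 5]
  Insert 2 (step 7): P = [1, 2, 5, 7] / [3, 4] / [6];  Q = [1, 2, 4, 6] / [3, 5] / [7]
  Insert 8 (step 8): P = [1, 2, 5, 7, 8] / [3, 4] / [6];  Q = [1, 2, 4, 6, 8] / [3, 5] / [7]
Final shape: (5, 2, 1).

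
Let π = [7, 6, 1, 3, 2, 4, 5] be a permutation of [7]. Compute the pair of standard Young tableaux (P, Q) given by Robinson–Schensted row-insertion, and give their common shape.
P = [1, 2, 4, 5] / [3] / [6] / [7];  Q = [1, 4, 6, 7] / [2] / [3] / [5];  common shape = (4, 1, 1, 1)

Row-insert the values π_1, π_2, … into P one at a time, bumping the leftmost entry strictly greater than the inserted value down to the next row. The recording tableau Q records, in position (i, j), the step at which that cell was added to P.
  Insert 7 (step 1): P = [7];  Q = [1]
  Insert 6 (step 2): P = [6] / [7];  Q = [1] / [2]
  Insert 1 (step 3): P = [1] / [6] / [7];  Q = [1] / [2] / [3]
  Insert 3 (step 4): P = [1, 3] / [6] / [7];  Q = [1, 4] / [2] / [3]
  Insert 2 (step 5): P = [1, 2] / [3] / [6] / [7];  Q = [1, 4] / [2] / [3] / [5]
  Insert 4 (step 6): P = [1, 2, 4] / [3] / [6] / [7];  Q = [1, 4, 6] / [2] / [3] / [5]
  Insert 5 (step 7): P = [1, 2, 4, 5] / [3] / [6] / [7];  Q = [1, 4, 6, 7] / [2] / [3] / [5]
Final shape: (4, 1, 1, 1).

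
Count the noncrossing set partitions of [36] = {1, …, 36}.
C_36 = 11959798385860453492

These noncrossing partitions are counted by the Catalan number C_n = (1/(n + 1)) · C(2n, n). For n = 36: C_36 = (1/37) · C(72, 36) = 442512540276836779204/37 = 11959798385860453492.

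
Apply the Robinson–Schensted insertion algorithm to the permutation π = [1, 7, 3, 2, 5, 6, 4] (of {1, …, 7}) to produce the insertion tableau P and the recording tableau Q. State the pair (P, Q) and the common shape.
P = [1, 2, 4, 6] / [3, 5] / [7];  Q = [1, 2, 5, 6] / [3, 7] / [4];  common shape = (4, 2, 1)

Row-insert the values π_1, π_2, … into P one at a time, bumping the leftmost entry strictly greater than the inserted value down to the next row. The recording tableau Q records, in position (i, j), the step at which that cell was added to P.
  Insert 1 (step 1): P = [1];  Q = [1]
  Insert 7 (step 2): P = [1, 7];  Q = [1, 2]
  Insert 3 (step 3): P = [1, 3] / [7];  Q = [1, 2] / [3]
  Insert 2 (step 4): P = [1, 2] / [3] / [7];  Q = [1, 2] / [3] / [4]
  Insert 5 (step 5): P = [1, 2, 5] / [3] / [7];  Q = [1, 2, 5] / [3] / [4]
  Insert 6 (step 6): P = [1, 2, 5, 6] / [3] / [7];  Q = [1, 2, 5, 6] / [3] / [4]
  Insert 4 (step 7): P = [1, 2, 4, 6] / [3, 5] / [7];  Q = [1, 2, 5, 6] / [3, 7] / [4]
Final shape: (4, 2, 1).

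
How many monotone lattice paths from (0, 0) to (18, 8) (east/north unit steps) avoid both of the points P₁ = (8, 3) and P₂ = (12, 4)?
Number of paths = 857830

Inclusion–exclusion. Total paths: C(26, 18) = 1562275. Through P₁: C(11, 8)·C(15, 10) = 495495. Through P₂: C(16, 12)·C(10, 6) = 382200. Since P₁ is strictly southwest of P₂, a monotone path through both must visit P₁ then P₂; paths through both = C(11, 8)·C(5, 4)·C(10, 6) = 173250. Avoid both = 1562275 − 495495 − 382200 + 173250 = 857830.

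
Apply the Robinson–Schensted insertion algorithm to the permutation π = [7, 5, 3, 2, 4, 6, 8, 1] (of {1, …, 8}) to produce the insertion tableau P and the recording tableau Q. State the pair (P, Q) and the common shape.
P = [1, 4, 6, 8] / [2] / [3] / [5] / [7];  Q = [1, 5, 6, 7] / [2] / [3] / [4] / [8];  common shape = (4, 1, 1, 1, 1)

Row-insert the values π_1, π_2, … into P one at a time, bumping the leftmost entry strictly greater than the inserted value down to the next row. The recording tableau Q records, in position (i, j), the step at which that cell was added to P.
  Insert 7 (step 1): P = [7];  Q = [1]
  Insert 5 (step 2): P = [5] / [7];  Q = [1] / [2]
  Insert 3 (step 3): P = [3] / [5] / [7];  Q = [1] / [2] / [3]
  Insert 2 (step 4): P = [2] / [3] / [5] / [7];  Q = [1] / [2] / [3] / [4]
  Insert 4 (step 5): P = [2, 4] / [3] / [5] / [7];  Q = [1, 5] / [2] / [3] / [4]
  Insert 6 (step 6): P = [2, 4, 6] / [3] / [5] / [7];  Q = [1, 5, 6] / [2] / [3] / [4]
  Insert 8 (step 7): P = [2, 4, 6, 8] / [3] / [5] / [7];  Q = [1, 5, 6, 7] / [2] / [3] / [4]
  Insert 1 (step 8): P = [1, 4, 6, 8] / [2] / [3] / [5] / [7];  Q = [1, 5, 6, 7] / [2] / [3] / [4] / [8]
Final shape: (4, 1, 1, 1, 1).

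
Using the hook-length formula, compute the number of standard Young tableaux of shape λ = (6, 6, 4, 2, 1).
# SYT of shape (6, 6, 4, 2, 1) = 23279256

Hook-length formula: f^λ = n! / Π hook(c), product over all cells c of the Young diagram. For λ = (6, 6, 4, 2, 1), n = 19 boxes. Hook lengths by row (left-to-right, top-to-bottom): [10, 8, 6, 5, 3, 2]; [9, 7, 5, 4, 2, 1]; [6, 4, 2, 1]; [3, 1]; [1]. Product of hooks = 5225472000. So f^λ = 19! / 5225472000 = 121645100408832000 / 5225472000 = 23279256.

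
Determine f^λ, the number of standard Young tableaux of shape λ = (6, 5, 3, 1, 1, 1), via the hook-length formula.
# SYT of shape (6, 5, 3, 1, 1, 1) = 2475200

Hook-length formula: f^λ = n! / Π hook(c), product over all cells c of the Young diagram. For λ = (6, 5, 3, 1, 1, 1), n = 17 boxes. Hook lengths by row (left-to-right, top-to-bottom): [11, 7, 6, 4, 3, 1]; [9, 5, 4, 2, 1]; [6, 2, 1]; [3]; [2]; [1]. Product of hooks = 143700480. So f^λ = 17! / 143700480 = 355687428096000 / 143700480 = 2475200.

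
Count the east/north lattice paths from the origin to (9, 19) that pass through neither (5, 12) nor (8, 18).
Number of paths = 2779894

Inclusion–exclusion. Total paths: C(28, 9) = 6906900. Through P₁: C(17, 5)·C(11, 4) = 2042040. Through P₂: C(26, 8)·C(2, 1) = 3124550. Since P₁ is strictly southwest of P₂, a monotone path through both must visit P₁ then P₂; paths through both = C(17, 5)·C(9, 3)·C(2, 1) = 1039584. Avoid both = 6906900 − 2042040 − 3124550 + 1039584 = 2779894.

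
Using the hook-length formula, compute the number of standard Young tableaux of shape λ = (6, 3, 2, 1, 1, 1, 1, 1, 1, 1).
# SYT of shape (6, 3, 2, 1, 1, 1, 1, 1, 1, 1) = 1357824

Hook-length formula: f^λ = n! / Π hook(c), product over all cells c of the Young diagram. For λ = (6, 3, 2, 1, 1, 1, 1, 1, 1, 1), n = 18 boxes. Hook lengths by row (left-to-right, top-to-bottom): [15, 7, 5, 3, 2, 1]; [11, 3, 1]; [9, 1]; [7]; [6]; [5]; [4]; [3]; [2]; [1]. Product of hooks = 4715172000. So f^λ = 18! / 4715172000 = 6402373705728000 / 4715172000 = 1357824.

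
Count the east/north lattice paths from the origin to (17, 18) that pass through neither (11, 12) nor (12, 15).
Number of paths = 2617616890

Inclusion–exclusion. Total paths: C(35, 17) = 4537567650. Through P₁: C(23, 11)·C(12, 6) = 1249320072. Through P₂: C(27, 12)·C(8, 5) = 973496160. Since P₁ is strictly southwest of P₂, a monotone path through both must visit P₁ then P₂; paths through both = C(23, 11)·C(4, 1)·C(8, 5) = 302865472. Avoid both = 4537567650 − 1249320072 − 973496160 + 302865472 = 2617616890.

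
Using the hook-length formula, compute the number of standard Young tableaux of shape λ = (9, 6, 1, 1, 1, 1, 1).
# SYT of shape (9, 6, 1, 1, 1, 1, 1) = 11286912

Hook-length formula: f^λ = n! / Π hook(c), product over all cells c of the Young diagram. For λ = (9, 6, 1, 1, 1, 1, 1), n = 20 boxes. Hook lengths by row (left-to-right, top-to-bottom): [15, 9, 8, 7, 6, 5, 3, 2, 1]; [11, 5, 4, 3, 2, 1]; [5]; [4]; [3]; [2]; [1]. Product of hooks = 215550720000. So f^λ = 20! / 215550720000 = 2432902008176640000 / 215550720000 = 11286912.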